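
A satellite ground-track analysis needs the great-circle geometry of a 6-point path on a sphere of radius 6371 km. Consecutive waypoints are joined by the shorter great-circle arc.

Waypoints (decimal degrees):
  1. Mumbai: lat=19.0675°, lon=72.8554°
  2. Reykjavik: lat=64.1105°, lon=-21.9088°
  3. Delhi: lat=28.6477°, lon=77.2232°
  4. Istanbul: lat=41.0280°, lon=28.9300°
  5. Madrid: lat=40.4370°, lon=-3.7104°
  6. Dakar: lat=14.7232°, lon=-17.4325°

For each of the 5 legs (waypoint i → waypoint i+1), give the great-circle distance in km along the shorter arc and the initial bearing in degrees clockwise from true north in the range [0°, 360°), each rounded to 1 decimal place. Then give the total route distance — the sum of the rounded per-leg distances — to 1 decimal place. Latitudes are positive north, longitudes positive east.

Leg 1: φ1=0.3327907, φ2=1.1189393, Δφ=0.7861487, Δλ=-1.6539473 rad; a=sin²(Δφ/2)+cosφ1·cosφ2·sin²(Δλ/2)=0.3701899632; c=2·atan2(√a, √(1-a))=1.308167561; dist=6371·c=8334.336 ≈ 8334.3 km; running total=8334.3 km
Leg 1 bearing: y=sinΔλ·cosφ2=-0.43512833, x=cosφ1·sinφ2-sinφ1·cosφ2·cosΔλ=0.86212572; θ=atan2(y, x)=-26.7808° <0 so +360° → 333.2192° ≈ 333.2°
Leg 2: φ1=1.1189393, φ2=0.4999967, Δφ=-0.6189426, Δλ=1.7301798 rad; a=sin²(Δφ/2)+cosφ1·cosφ2·sin²(Δλ/2)=0.3147542409; c=2·atan2(√a, √(1-a))=1.191258185; dist=6371·c=7589.506 ≈ 7589.5 km; running total=15923.8 km
Leg 2 bearing: y=sinΔλ·cosφ2=0.86646105, x=cosφ1·sinφ2-sinφ1·cosφ2·cosΔλ=0.33463604; θ=atan2(y, x)=68.8829° ≈ 68.9°
Leg 3: φ1=0.4999967, φ2=0.7160737, Δφ=0.2160770, Δλ=-0.8428753 rad; a=sin²(Δφ/2)+cosφ1·cosφ2·sin²(Δλ/2)=0.1224130441; c=2·atan2(√a, √(1-a))=0.714876946; dist=6371·c=4554.481 ≈ 4554.5 km; running total=20478.3 km
Leg 3 bearing: y=sinΔλ·cosφ2=-0.56319598, x=cosφ1·sinφ2-sinφ1·cosφ2·cosΔλ=0.33544396; θ=atan2(y, x)=-59.2216° <0 so +360° → 300.7784° ≈ 300.8°
Leg 4: φ1=0.7160737, φ2=0.7057588, Δφ=-0.0103149, Δλ=-0.5696824 rad; a=sin²(Δφ/2)+cosφ1·cosφ2·sin²(Δλ/2)=0.0453660778; c=2·atan2(√a, √(1-a))=0.429274754; dist=6371·c=2734.909 ≈ 2734.9 km; running total=23213.2 km
Leg 4 bearing: y=sinΔλ·cosφ2=-0.41052103, x=cosφ1·sinφ2-sinφ1·cosφ2·cosΔλ=0.06858914; θ=atan2(y, x)=-80.5147° <0 so +360° → 279.4853° ≈ 279.5°
Leg 5: φ1=0.7057588, φ2=0.2569683, Δφ=-0.4487905, Δλ=-0.2394958 rad; a=sin²(Δφ/2)+cosφ1·cosφ2·sin²(Δλ/2)=0.0600191246; c=2·atan2(√a, √(1-a))=0.495014650; dist=6371·c=3153.738 ≈ 3153.7 km; running total=26366.9 km
Leg 5 bearing: y=sinΔλ·cosφ2=-0.22942397, x=cosφ1·sinφ2-sinφ1·cosφ2·cosΔλ=-0.41597110; θ=atan2(y, x)=-151.1216° <0 so +360° → 208.8784° ≈ 208.9°

Leg 1: dist=8334.3 km, bearing=333.2°
Leg 2: dist=7589.5 km, bearing=68.9°
Leg 3: dist=4554.5 km, bearing=300.8°
Leg 4: dist=2734.9 km, bearing=279.5°
Leg 5: dist=3153.7 km, bearing=208.9°
Total: 26366.9 km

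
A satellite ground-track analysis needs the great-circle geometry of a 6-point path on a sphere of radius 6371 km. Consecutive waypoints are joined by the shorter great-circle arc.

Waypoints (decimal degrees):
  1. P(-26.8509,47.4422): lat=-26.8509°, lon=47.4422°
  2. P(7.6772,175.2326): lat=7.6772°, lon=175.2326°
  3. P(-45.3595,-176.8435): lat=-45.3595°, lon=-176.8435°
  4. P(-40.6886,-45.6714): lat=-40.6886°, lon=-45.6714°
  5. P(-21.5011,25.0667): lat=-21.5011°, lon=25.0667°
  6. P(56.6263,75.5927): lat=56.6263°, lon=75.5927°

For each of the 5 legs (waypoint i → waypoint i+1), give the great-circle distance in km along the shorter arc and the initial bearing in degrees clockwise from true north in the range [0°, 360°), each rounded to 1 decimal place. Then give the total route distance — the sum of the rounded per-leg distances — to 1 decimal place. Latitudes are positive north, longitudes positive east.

Leg 1: φ1=-0.4686366, φ2=0.1339924, Δφ=0.6026290, Δλ=2.2303632 rad; a=sin²(Δφ/2)+cosφ1·cosφ2·sin²(Δλ/2)=0.8010736569; c=2·atan2(√a, √(1-a))=2.216984288; dist=6371·c=14124.407 ≈ 14124.4 km; running total=14124.4 km
Leg 1 bearing: y=sinΔλ·cosφ2=0.78317417, x=cosφ1·sinφ2-sinφ1·cosφ2·cosΔλ=-0.15510264; θ=atan2(y, x)=101.2021° ≈ 101.2°
Leg 2: φ1=0.1339924, φ2=-0.7916726, Δφ=-0.9256650, Δλ=-6.1448872 rad; a=sin²(Δφ/2)+cosφ1·cosφ2·sin²(Δλ/2)=0.2026727245; c=2·atan2(√a, √(1-a))=0.933960419; dist=6371·c=5950.262 ≈ 5950.3 km; running total=20074.7 km
Leg 2 bearing: y=sinΔλ·cosφ2=0.09686657, x=cosφ1·sinφ2-sinφ1·cosφ2·cosΔλ=-0.79812457; θ=atan2(y, x)=173.0800° ≈ 173.1°
Leg 3: φ1=-0.7916726, φ2=-0.7101500, Δφ=0.0815226, Δλ=2.2893850 rad; a=sin²(Δφ/2)+cosφ1·cosφ2·sin²(Δλ/2)=0.4434369239; c=2·atan2(√a, √(1-a))=1.457427485; dist=6371·c=9285.271 ≈ 9285.3 km; running total=29360.0 km
Leg 3 bearing: y=sinΔλ·cosφ2=0.57077233, x=cosφ1·sinφ2-sinφ1·cosφ2·cosΔλ=-0.81327819; θ=atan2(y, x)=144.9382° ≈ 144.9°
Leg 4: φ1=-0.7101500, φ2=-0.3752650, Δφ=0.3348851, Δλ=1.2346128 rad; a=sin²(Δφ/2)+cosφ1·cosφ2·sin²(Δλ/2)=0.2641573645; c=2·atan2(√a, √(1-a))=1.079595281; dist=6371·c=6878.102 ≈ 6878.1 km; running total=36238.1 km
Leg 4 bearing: y=sinΔλ·cosφ2=0.87832664, x=cosφ1·sinφ2-sinφ1·cosφ2·cosΔλ=-0.07781594; θ=atan2(y, x)=95.0629° ≈ 95.1°
Leg 5: φ1=-0.3752650, φ2=0.9883154, Δφ=1.3635804, Δλ=0.8818451 rad; a=sin²(Δφ/2)+cosφ1·cosφ2·sin²(Δλ/2)=0.4903520959; c=2·atan2(√a, √(1-a))=1.551499321; dist=6371·c=9884.602 ≈ 9884.6 km; running total=46122.7 km
Leg 5 bearing: y=sinΔλ·cosφ2=0.42462747, x=cosφ1·sinφ2-sinφ1·cosφ2·cosΔλ=0.90516252; θ=atan2(y, x)=25.1321° ≈ 25.1°

Leg 1: dist=14124.4 km, bearing=101.2°
Leg 2: dist=5950.3 km, bearing=173.1°
Leg 3: dist=9285.3 km, bearing=144.9°
Leg 4: dist=6878.1 km, bearing=95.1°
Leg 5: dist=9884.6 km, bearing=25.1°
Total: 46122.7 km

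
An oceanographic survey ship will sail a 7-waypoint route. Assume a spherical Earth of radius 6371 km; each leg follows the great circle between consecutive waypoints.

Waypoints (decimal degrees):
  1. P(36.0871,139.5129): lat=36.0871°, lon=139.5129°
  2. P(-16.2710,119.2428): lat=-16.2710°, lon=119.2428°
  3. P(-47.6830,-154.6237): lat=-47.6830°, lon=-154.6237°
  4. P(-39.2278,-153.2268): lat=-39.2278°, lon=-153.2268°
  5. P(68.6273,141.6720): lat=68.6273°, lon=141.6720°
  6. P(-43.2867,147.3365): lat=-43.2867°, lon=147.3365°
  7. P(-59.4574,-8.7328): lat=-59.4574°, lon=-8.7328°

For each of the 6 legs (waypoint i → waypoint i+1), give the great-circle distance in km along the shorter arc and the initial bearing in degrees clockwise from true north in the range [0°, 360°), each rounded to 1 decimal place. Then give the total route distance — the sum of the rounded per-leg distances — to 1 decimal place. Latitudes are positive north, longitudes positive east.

Leg 1: dist=6200.1 km, bearing=203.7°
Leg 2: dist=8392.8 km, bearing=136.1°
Leg 3: dist=946.9 km, bearing=7.3°
Leg 4: dist=13125.2 km, bearing=338.0°
Leg 5: dist=12453.2 km, bearing=175.6°
Leg 6: dist=8381.9 km, bearing=192.3°
Total: 49500.1 km

Leg 1: φ1=0.6298387, φ2=-0.2839825, Δφ=-0.9138212, Δλ=-0.3537800 rad; a=sin²(Δφ/2)+cosφ1·cosφ2·sin²(Δλ/2)=0.2186591101; c=2·atan2(√a, √(1-a))=0.973170034; dist=6371·c=6200.066 ≈ 6200.1 km; running total=6200.1 km
Leg 1 bearing: y=sinΔλ·cosφ2=-0.33257003, x=cosφ1·sinφ2-sinφ1·cosφ2·cosΔλ=-0.75682652; θ=atan2(y, x)=-156.2780° <0 so +360° → 203.7220° ≈ 203.7°
Leg 2: φ1=-0.2839825, φ2=-0.8322253, Δφ=-0.5482428, Δλ=-4.7798721 rad; a=sin²(Δφ/2)+cosφ1·cosφ2·sin²(Δλ/2)=0.3746232105; c=2·atan2(√a, √(1-a))=1.317337700; dist=6371·c=8392.758 ≈ 8392.8 km; running total=14592.9 km
Leg 2 bearing: y=sinΔλ·cosφ2=0.67169958, x=cosφ1·sinφ2-sinφ1·cosφ2·cosΔλ=-0.69709563; θ=atan2(y, x)=136.0629° ≈ 136.1°
Leg 3: φ1=-0.8322253, φ2=-0.6846543, Δφ=0.1475711, Δλ=0.0243805 rad; a=sin²(Δφ/2)+cosφ1·cosφ2·sin²(Δλ/2)=0.0055119267; c=2·atan2(√a, √(1-a))=0.148621448; dist=6371·c=946.867 ≈ 946.9 km; running total=15539.8 km
Leg 3 bearing: y=sinΔλ·cosφ2=0.01888419, x=cosφ1·sinφ2-sinφ1·cosφ2·cosΔλ=0.14686582; θ=atan2(y, x)=7.3270° ≈ 7.3°
Leg 4: φ1=-0.6846543, φ2=1.1977723, Δφ=1.8824266, Δλ=5.1469550 rad; a=sin²(Δφ/2)+cosφ1·cosφ2·sin²(Δλ/2)=0.7350299337; c=2·atan2(√a, √(1-a))=2.060154932; dist=6371·c=13125.247 ≈ 13125.2 km; running total=28665.0 km
Leg 4 bearing: y=sinΔλ·cosφ2=-0.33056009, x=cosφ1·sinφ2-sinφ1·cosφ2·cosΔλ=0.81839706; θ=atan2(y, x)=-21.9944° <0 so +360° → 338.0056° ≈ 338.0°
Leg 5: φ1=1.1977723, φ2=-0.7554954, Δφ=-1.9532678, Δλ=0.0988642 rad; a=sin²(Δφ/2)+cosφ1·cosφ2·sin²(Δλ/2)=0.6872549406; c=2·atan2(√a, √(1-a))=1.954664457; dist=6371·c=12453.167 ≈ 12453.2 km; running total=41118.2 km
Leg 5 bearing: y=sinΔλ·cosφ2=0.07184921, x=cosφ1·sinφ2-sinφ1·cosφ2·cosΔλ=-0.92443498; θ=atan2(y, x)=175.5558° ≈ 175.6°
Leg 6: φ1=-0.7554954, φ2=-1.0377274, Δφ=-0.2822320, Δλ=-2.7239231 rad; a=sin²(Δφ/2)+cosφ1·cosφ2·sin²(Δλ/2)=0.3738017531; c=2·atan2(√a, √(1-a))=1.315640190; dist=6371·c=8381.944 ≈ 8381.9 km; running total=49500.1 km
Leg 6 bearing: y=sinΔλ·cosφ2=-0.20613330, x=cosφ1·sinφ2-sinφ1·cosφ2·cosΔλ=-0.94541265; θ=atan2(y, x)=-167.7000° <0 so +360° → 192.3000° ≈ 192.3°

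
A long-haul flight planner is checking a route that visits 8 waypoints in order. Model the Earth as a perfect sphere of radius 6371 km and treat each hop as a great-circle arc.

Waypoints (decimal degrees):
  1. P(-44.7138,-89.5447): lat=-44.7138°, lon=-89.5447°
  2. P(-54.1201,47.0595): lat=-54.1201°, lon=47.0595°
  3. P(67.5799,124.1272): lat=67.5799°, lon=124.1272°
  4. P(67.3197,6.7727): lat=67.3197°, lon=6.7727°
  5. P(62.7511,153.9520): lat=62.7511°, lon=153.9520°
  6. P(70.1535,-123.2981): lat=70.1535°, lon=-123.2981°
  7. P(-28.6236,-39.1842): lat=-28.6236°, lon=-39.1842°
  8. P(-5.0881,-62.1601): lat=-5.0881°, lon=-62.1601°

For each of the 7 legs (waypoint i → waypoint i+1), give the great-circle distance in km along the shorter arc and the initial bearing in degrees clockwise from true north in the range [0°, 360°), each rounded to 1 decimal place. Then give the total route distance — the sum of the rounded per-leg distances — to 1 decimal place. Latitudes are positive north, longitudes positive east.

Leg 1: φ1=-0.7804030, φ2=-0.9445739, Δφ=-0.1641709, Δλ=2.3841931 rad; a=sin²(Δφ/2)+cosφ1·cosφ2·sin²(Δλ/2)=0.3662855229; c=2·atan2(√a, √(1-a))=1.300072516; dist=6371·c=8282.762 ≈ 8282.8 km; running total=8282.8 km
Leg 1 bearing: y=sinΔλ·cosφ2=0.40266263, x=cosφ1·sinφ2-sinφ1·cosφ2·cosΔλ=-0.87541108; θ=atan2(y, x)=155.2990° ≈ 155.3°
Leg 2: φ1=-0.9445739, φ2=1.1794918, Δφ=2.1240657, Δλ=1.3450851 rad; a=sin²(Δφ/2)+cosφ1·cosφ2·sin²(Δλ/2)=0.8494882172; c=2·atan2(√a, √(1-a))=2.344761550; dist=6371·c=14938.476 ≈ 14938.5 km; running total=23221.3 km
Leg 2 bearing: y=sinΔλ·cosφ2=0.37172069, x=cosφ1·sinφ2-sinφ1·cosφ2·cosΔλ=0.61094654; θ=atan2(y, x)=31.3178° ≈ 31.3°
Leg 3: φ1=1.1794918, φ2=1.1749504, Δφ=-0.0045413, Δλ=-2.0482224 rad; a=sin²(Δφ/2)+cosφ1·cosφ2·sin²(Δλ/2)=0.1073229116; c=2·atan2(√a, √(1-a))=0.667528275; dist=6371·c=4252.823 ≈ 4252.8 km; running total=27474.1 km
Leg 3 bearing: y=sinΔλ·cosφ2=-0.34247250, x=cosφ1·sinφ2-sinφ1·cosφ2·cosΔλ=0.51568537; θ=atan2(y, x)=-33.5886° <0 so +360° → 326.4114° ≈ 326.4°
Leg 4: φ1=1.1749504, φ2=1.0952133, Δφ=-0.0797371, Δλ=2.5687634 rad; a=sin²(Δφ/2)+cosφ1·cosφ2·sin²(Δλ/2)=0.1640423188; c=2·atan2(√a, √(1-a))=0.834004430; dist=6371·c=5313.442 ≈ 5313.4 km; running total=32787.5 km
Leg 4 bearing: y=sinΔλ·cosφ2=0.24816384, x=cosφ1·sinφ2-sinφ1·cosφ2·cosΔλ=0.69781405; θ=atan2(y, x)=19.5769° ≈ 19.6°
Leg 5: φ1=1.0952133, φ2=1.2244096, Δφ=0.1291963, Δλ=-4.8389271 rad; a=sin²(Δφ/2)+cosφ1·cosφ2·sin²(Δλ/2)=0.0720801281; c=2·atan2(√a, √(1-a))=0.543624156; dist=6371·c=3463.429 ≈ 3463.4 km; running total=36250.9 km
Leg 5 bearing: y=sinΔλ·cosφ2=0.33678700, x=cosφ1·sinφ2-sinφ1·cosφ2·cosΔλ=0.39257209; θ=atan2(y, x)=40.6262° ≈ 40.6°
Leg 6: φ1=1.2244096, φ2=-0.4995761, Δφ=-1.7239856, Δλ=1.4680645 rad; a=sin²(Δφ/2)+cosφ1·cosφ2·sin²(Δλ/2)=0.7100195511; c=2·atan2(√a, √(1-a))=2.004284734; dist=6371·c=12769.298 ≈ 12769.3 km; running total=49020.2 km
Leg 6 bearing: y=sinΔλ·cosφ2=0.87315780, x=cosφ1·sinφ2-sinφ1·cosφ2·cosΔλ=-0.24731075; θ=atan2(y, x)=105.8141° ≈ 105.8°
Leg 7: φ1=-0.4995761, φ2=-0.0888041, Δφ=0.4107720, Δλ=-0.4010051 rad; a=sin²(Δφ/2)+cosφ1·cosφ2·sin²(Δλ/2)=0.0762741384; c=2·atan2(√a, √(1-a))=0.559629752; dist=6371·c=3565.401 ≈ 3565.4 km; running total=52585.6 km
Leg 7 bearing: y=sinΔλ·cosφ2=-0.38880576, x=cosφ1·sinφ2-sinφ1·cosφ2·cosΔλ=0.36146322; θ=atan2(y, x)=-47.0871° <0 so +360° → 312.9129° ≈ 312.9°

Leg 1: dist=8282.8 km, bearing=155.3°
Leg 2: dist=14938.5 km, bearing=31.3°
Leg 3: dist=4252.8 km, bearing=326.4°
Leg 4: dist=5313.4 km, bearing=19.6°
Leg 5: dist=3463.4 km, bearing=40.6°
Leg 6: dist=12769.3 km, bearing=105.8°
Leg 7: dist=3565.4 km, bearing=312.9°
Total: 52585.6 km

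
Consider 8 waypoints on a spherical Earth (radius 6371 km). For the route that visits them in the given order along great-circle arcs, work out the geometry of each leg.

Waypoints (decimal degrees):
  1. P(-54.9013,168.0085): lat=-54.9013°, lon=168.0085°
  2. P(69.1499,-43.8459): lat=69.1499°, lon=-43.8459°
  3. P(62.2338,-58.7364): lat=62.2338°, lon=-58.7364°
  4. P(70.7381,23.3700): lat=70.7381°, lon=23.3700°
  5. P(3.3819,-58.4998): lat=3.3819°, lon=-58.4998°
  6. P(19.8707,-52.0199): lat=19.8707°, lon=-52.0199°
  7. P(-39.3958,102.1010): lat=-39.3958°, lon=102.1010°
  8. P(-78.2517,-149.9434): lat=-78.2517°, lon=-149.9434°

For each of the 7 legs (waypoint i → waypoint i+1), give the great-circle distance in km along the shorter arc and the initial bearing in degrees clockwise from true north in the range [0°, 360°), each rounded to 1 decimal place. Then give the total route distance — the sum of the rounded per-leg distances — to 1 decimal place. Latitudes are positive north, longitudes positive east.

Leg 1: dist=17767.5 km, bearing=32.9°
Leg 2: dist=1022.2 km, bearing=228.5°
Leg 3: dist=3456.2 km, bearing=39.3°
Leg 4: dist=9354.9 km, bearing=263.4°
Leg 5: dist=1963.6 km, bearing=20.5°
Leg 6: dist=16725.2 km, bearing=136.9°
Leg 7: dist=6121.2 km, bearing=166.3°
Total: 56410.8 km

Leg 1: φ1=-0.9582084, φ2=1.2068934, Δφ=2.1651019, Δλ=-3.6975568 rad; a=sin²(Δφ/2)+cosφ1·cosφ2·sin²(Δλ/2)=0.9692073688; c=2·atan2(√a, √(1-a))=2.788809497; dist=6371·c=17767.505 ≈ 17767.5 km; running total=17767.5 km
Leg 1 bearing: y=sinΔλ·cosφ2=0.18784347, x=cosφ1·sinφ2-sinφ1·cosφ2·cosΔλ=0.28998726; θ=atan2(y, x)=32.9337° ≈ 32.9°
Leg 2: φ1=1.2068934, φ2=1.0861847, Δφ=-0.1207087, Δλ=-0.2598883 rad; a=sin²(Δφ/2)+cosφ1·cosφ2·sin²(Δλ/2)=0.0064223282; c=2·atan2(√a, √(1-a))=0.160450918; dist=6371·c=1022.233 ≈ 1022.2 km; running total=18789.7 km
Leg 2 bearing: y=sinΔλ·cosφ2=-0.11971445, x=cosφ1·sinφ2-sinφ1·cosφ2·cosΔλ=-0.10579593; θ=atan2(y, x)=-131.4682° <0 so +360° → 228.5318° ≈ 228.5°
Leg 3: φ1=1.0861847, φ2=1.2346128, Δφ=0.1484280, Δλ=1.4330270 rad; a=sin²(Δφ/2)+cosφ1·cosφ2·sin²(Δλ/2)=0.0717859946; c=2·atan2(√a, √(1-a))=0.542485766; dist=6371·c=3456.177 ≈ 3456.2 km; running total=22245.9 km
Leg 3 bearing: y=sinΔλ·cosφ2=0.32676098, x=cosφ1·sinφ2-sinφ1·cosφ2·cosΔλ=0.39969779; θ=atan2(y, x)=39.2667° ≈ 39.3°
Leg 4: φ1=1.2346128, φ2=0.0590253, Δφ=-1.1755875, Δλ=-1.4288976 rad; a=sin²(Δφ/2)+cosφ1·cosφ2·sin²(Δλ/2)=0.4488694635; c=2·atan2(√a, √(1-a))=1.468356180; dist=6371·c=9354.897 ≈ 9354.9 km; running total=31600.8 km
Leg 4 bearing: y=sinΔλ·cosφ2=-0.98822527, x=cosφ1·sinφ2-sinφ1·cosφ2·cosΔλ=-0.11381340; θ=atan2(y, x)=-96.5698° <0 so +360° → 263.4302° ≈ 263.4°
Leg 5: φ1=0.0590253, φ2=0.3468091, Δφ=0.2877838, Δλ=0.1130956 rad; a=sin²(Δφ/2)+cosφ1·cosφ2·sin²(Δλ/2)=0.0235612184; c=2·atan2(√a, √(1-a))=0.308211766; dist=6371·c=1963.617 ≈ 1963.6 km; running total=33564.4 km
Leg 5 bearing: y=sinΔλ·cosφ2=0.10613552, x=cosφ1·sinφ2-sinφ1·cosφ2·cosΔλ=0.28418234; θ=atan2(y, x)=20.4795° ≈ 20.5°
Leg 6: φ1=0.3468091, φ2=-0.6875864, Δφ=-1.0343956, Δλ=2.6899172 rad; a=sin²(Δφ/2)+cosφ1·cosφ2·sin²(Δλ/2)=0.9348062464; c=2·atan2(√a, √(1-a))=2.625213255; dist=6371·c=16725.234 ≈ 16725.2 km; running total=50289.6 km
Leg 6 bearing: y=sinΔλ·cosφ2=0.33729813, x=cosφ1·sinφ2-sinφ1·cosφ2·cosΔλ=-0.36056079; θ=atan2(y, x)=136.9092° ≈ 136.9°
Leg 7: φ1=-0.6875864, φ2=-1.3657498, Δφ=-0.6781634, Δλ=-4.3990046 rad; a=sin²(Δφ/2)+cosφ1·cosφ2·sin²(Δλ/2)=0.2135643837; c=2·atan2(√a, √(1-a))=0.960791724; dist=6371·c=6121.204 ≈ 6121.2 km; running total=56410.8 km
Leg 7 bearing: y=sinΔλ·cosφ2=0.19369589, x=cosφ1·sinφ2-sinφ1·cosφ2·cosΔλ=-0.79642982; θ=atan2(y, x)=166.3307° ≈ 166.3°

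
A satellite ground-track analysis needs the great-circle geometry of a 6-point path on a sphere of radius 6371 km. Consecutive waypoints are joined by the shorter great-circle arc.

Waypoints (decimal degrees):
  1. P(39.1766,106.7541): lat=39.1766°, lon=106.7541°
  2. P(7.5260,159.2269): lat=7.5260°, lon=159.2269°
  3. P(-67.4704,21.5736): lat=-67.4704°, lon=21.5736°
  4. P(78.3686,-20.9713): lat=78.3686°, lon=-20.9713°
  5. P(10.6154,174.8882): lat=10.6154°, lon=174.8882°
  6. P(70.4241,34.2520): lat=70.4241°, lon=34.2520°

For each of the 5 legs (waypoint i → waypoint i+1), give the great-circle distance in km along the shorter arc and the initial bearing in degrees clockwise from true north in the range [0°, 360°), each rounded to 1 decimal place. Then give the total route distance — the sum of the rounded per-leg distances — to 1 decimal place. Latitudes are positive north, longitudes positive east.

Leg 1: dist=6290.6 km, bearing=109.6°
Leg 2: dist=12641.3 km, bearing=196.4°
Leg 3: dist=16453.9 km, bearing=345.1°
Leg 4: dist=10072.5 km, bearing=344.4°
Leg 5: dist=10524.4 km, bearing=347.7°
Total: 55982.7 km

Leg 1: φ1=0.6837607, φ2=0.1313535, Δφ=-0.5524072, Δλ=0.9158231 rad; a=sin²(Δφ/2)+cosφ1·cosφ2·sin²(Δλ/2)=0.2245616078; c=2·atan2(√a, √(1-a))=0.987381891; dist=6371·c=6290.610 ≈ 6290.6 km; running total=6290.6 km
Leg 1 bearing: y=sinΔλ·cosφ2=0.78623242, x=cosφ1·sinφ2-sinφ1·cosφ2·cosΔλ=-0.27995239; θ=atan2(y, x)=109.5992° ≈ 109.6°
Leg 2: φ1=0.1313535, φ2=-1.1775806, Δφ=-1.3089341, Δλ=-2.4025033 rad; a=sin²(Δφ/2)+cosφ1·cosφ2·sin²(Δλ/2)=0.7008639869; c=2·atan2(√a, √(1-a))=1.984199324; dist=6371·c=12641.334 ≈ 12641.3 km; running total=18931.9 km
Leg 2 bearing: y=sinΔλ·cosφ2=-0.25810283, x=cosφ1·sinφ2-sinφ1·cosφ2·cosΔλ=-0.87863392; θ=atan2(y, x)=-163.6296° <0 so +360° → 196.3704° ≈ 196.4°
Leg 3: φ1=-1.1775806, φ2=1.3677901, Δφ=2.5453707, Δλ=-0.7425486 rad; a=sin²(Δφ/2)+cosφ1·cosφ2·sin²(Δλ/2)=0.9238997212; c=2·atan2(√a, √(1-a))=2.582618239; dist=6371·c=16453.861 ≈ 16453.9 km; running total=35385.8 km
Leg 3 bearing: y=sinΔλ·cosφ2=-0.13632538, x=cosφ1·sinφ2-sinφ1·cosφ2·cosΔλ=0.51249536; θ=atan2(y, x)=-14.8959° <0 so +360° → 345.1041° ≈ 345.1°
Leg 4: φ1=1.3677901, φ2=0.1852737, Δφ=-1.1825164, Δλ=3.4183931 rad; a=sin²(Δφ/2)+cosφ1·cosφ2·sin²(Δλ/2)=0.5050942187; c=2·atan2(√a, √(1-a))=1.580984940; dist=6371·c=10072.455 ≈ 10072.5 km; running total=45458.3 km
Leg 4 bearing: y=sinΔλ·cosφ2=-0.26860240, x=cosφ1·sinφ2-sinφ1·cosφ2·cosΔλ=0.96319725; θ=atan2(y, x)=-15.5819° <0 so +360° → 344.4181° ≈ 344.4°
Leg 5: φ1=0.1852737, φ2=1.2291324, Δφ=1.0438587, Δλ=-2.4545647 rad; a=sin²(Δφ/2)+cosφ1·cosφ2·sin²(Δλ/2)=0.5405209477; c=2·atan2(√a, √(1-a))=1.651927197; dist=6371·c=10524.428 ≈ 10524.4 km; running total=55982.7 km
Leg 5 bearing: y=sinΔλ·cosφ2=-0.21250619, x=cosφ1·sinφ2-sinφ1·cosφ2·cosΔλ=0.97379327; θ=atan2(y, x)=-12.3104° <0 so +360° → 347.6896° ≈ 347.7°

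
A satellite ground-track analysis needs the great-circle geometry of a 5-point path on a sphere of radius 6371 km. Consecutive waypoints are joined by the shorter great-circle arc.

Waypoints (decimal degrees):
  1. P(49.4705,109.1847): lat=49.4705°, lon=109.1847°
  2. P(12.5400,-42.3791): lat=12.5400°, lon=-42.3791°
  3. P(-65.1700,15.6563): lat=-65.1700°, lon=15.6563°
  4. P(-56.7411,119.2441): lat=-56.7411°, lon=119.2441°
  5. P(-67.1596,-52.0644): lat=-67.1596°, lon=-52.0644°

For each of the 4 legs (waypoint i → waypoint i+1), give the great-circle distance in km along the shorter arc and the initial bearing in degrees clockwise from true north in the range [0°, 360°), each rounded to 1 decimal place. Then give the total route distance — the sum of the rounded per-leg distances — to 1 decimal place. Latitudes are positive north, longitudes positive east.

Leg 1: dist=12579.2 km, bearing=329.6°
Leg 2: dist=9880.4 km, bearing=159.1°
Leg 3: dist=5024.6 km, bearing=131.3°
Leg 4: dist=6219.2 km, bearing=184.1°
Total: 33703.4 km

Leg 1: φ1=0.8634231, φ2=0.2188643, Δφ=-0.6445588, Δλ=-2.6452873 rad; a=sin²(Δφ/2)+cosφ1·cosφ2·sin²(Δλ/2)=0.6963878052; c=2·atan2(√a, √(1-a))=1.974444149; dist=6371·c=12579.184 ≈ 12579.2 km; running total=12579.2 km
Leg 1 bearing: y=sinΔλ·cosφ2=-0.46482045, x=cosφ1·sinφ2-sinφ1·cosφ2·cosΔλ=0.79351702; θ=atan2(y, x)=-30.3606° <0 so +360° → 329.6394° ≈ 329.6°
Leg 2: φ1=0.2188643, φ2=-1.1374311, Δφ=-1.3562954, Δλ=1.0129088 rad; a=sin²(Δφ/2)+cosφ1·cosφ2·sin²(Δλ/2)=0.4900228385; c=2·atan2(√a, √(1-a))=1.550840679; dist=6371·c=9880.406 ≈ 9880.4 km; running total=22459.6 km
Leg 2 bearing: y=sinΔλ·cosφ2=0.35625600, x=cosφ1·sinφ2-sinφ1·cosφ2·cosΔλ=-0.93417530; θ=atan2(y, x)=159.1252° ≈ 159.1°
Leg 3: φ1=-1.1374311, φ2=-0.9903190, Δφ=0.1471121, Δλ=1.8079482 rad; a=sin²(Δφ/2)+cosφ1·cosφ2·sin²(Δλ/2)=0.1476022012; c=2·atan2(√a, √(1-a))=0.788661352; dist=6371·c=5024.561 ≈ 5024.6 km; running total=27484.2 km
Leg 3 bearing: y=sinΔλ·cosφ2=0.53307334, x=cosφ1·sinφ2-sinφ1·cosφ2·cosΔλ=-0.46807690; θ=atan2(y, x)=131.2855° ≈ 131.3°
Leg 4: φ1=-0.9903190, φ2=-1.1721561, Δφ=-0.1818371, Δλ=-2.9898974 rad; a=sin²(Δφ/2)+cosφ1·cosφ2·sin²(Δλ/2)=0.2199000580; c=2·atan2(√a, √(1-a))=0.976169245; dist=6371·c=6219.174 ≈ 6219.2 km; running total=33703.4 km
Leg 4 bearing: y=sinΔλ·cosφ2=-0.05865731, x=cosφ1·sinφ2-sinφ1·cosφ2·cosΔλ=-0.82627805; θ=atan2(y, x)=-175.9394° <0 so +360° → 184.0606° ≈ 184.1°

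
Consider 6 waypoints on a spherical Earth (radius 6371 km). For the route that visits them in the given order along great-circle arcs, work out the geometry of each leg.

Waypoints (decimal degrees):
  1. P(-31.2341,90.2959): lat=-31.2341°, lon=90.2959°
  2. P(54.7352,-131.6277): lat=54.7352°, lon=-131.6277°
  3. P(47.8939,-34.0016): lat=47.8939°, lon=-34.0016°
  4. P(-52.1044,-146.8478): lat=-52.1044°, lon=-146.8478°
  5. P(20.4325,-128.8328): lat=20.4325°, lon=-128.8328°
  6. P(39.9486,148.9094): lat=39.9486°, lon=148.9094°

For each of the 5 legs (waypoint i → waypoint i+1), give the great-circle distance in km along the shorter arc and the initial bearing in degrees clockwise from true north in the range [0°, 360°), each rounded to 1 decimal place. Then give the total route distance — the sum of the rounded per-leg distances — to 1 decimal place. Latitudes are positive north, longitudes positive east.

Leg 1: φ1=-0.5451379, φ2=0.9553095, Δφ=1.5004473, Δλ=-3.8732975 rad; a=sin²(Δφ/2)+cosφ1·cosφ2·sin²(Δλ/2)=0.8953452181; c=2·atan2(√a, √(1-a))=2.482732270; dist=6371·c=15817.487 ≈ 15817.5 km; running total=15817.5 km
Leg 1 bearing: y=sinΔλ·cosφ2=0.38575418, x=cosφ1·sinφ2-sinφ1·cosφ2·cosΔλ=0.47539704; θ=atan2(y, x)=39.0571° ≈ 39.1°
Leg 2: φ1=0.9553095, φ2=0.8359062, Δφ=-0.1194032, Δλ=1.7038969 rad; a=sin²(Δφ/2)+cosφ1·cosφ2·sin²(Δλ/2)=0.2228072828; c=2·atan2(√a, √(1-a))=0.983171972; dist=6371·c=6263.789 ≈ 6263.8 km; running total=22081.3 km
Leg 2 bearing: y=sinΔλ·cosφ2=0.66457512, x=cosφ1·sinφ2-sinφ1·cosφ2·cosΔλ=0.50099571; θ=atan2(y, x)=52.9889° ≈ 53.0°
Leg 3: φ1=0.8359062, φ2=-0.9093933, Δφ=-1.7452996, Δλ=-1.9695377 rad; a=sin²(Δφ/2)+cosφ1·cosφ2·sin²(Δλ/2)=0.8726804527; c=2·atan2(√a, √(1-a))=2.411872367; dist=6371·c=15366.039 ≈ 15366.0 km; running total=37447.3 km
Leg 3 bearing: y=sinΔλ·cosφ2=-0.56603892, x=cosφ1·sinφ2-sinφ1·cosφ2·cosΔλ=-0.35218896; θ=atan2(y, x)=-121.8898° <0 so +360° → 238.1102° ≈ 238.1°
Leg 4: φ1=-0.9093933, φ2=0.3566144, Δφ=1.2660077, Δλ=0.3144211 rad; a=sin²(Δφ/2)+cosφ1·cosφ2·sin²(Δλ/2)=0.3640629807; c=2·atan2(√a, √(1-a))=1.295456438; dist=6371·c=8253.353 ≈ 8253.4 km; running total=45700.7 km
Leg 4 bearing: y=sinΔλ·cosφ2=0.28980823, x=cosφ1·sinφ2-sinφ1·cosφ2·cosΔλ=0.91765772; θ=atan2(y, x)=17.5268° ≈ 17.5°
Leg 5: φ1=0.3566144, φ2=0.6972346, Δφ=0.3406202, Δλ=4.8475159 rad; a=sin²(Δφ/2)+cosφ1·cosφ2·sin²(Δλ/2)=0.3395310480; c=2·atan2(√a, √(1-a))=1.244076715; dist=6371·c=7926.013 ≈ 7926.0 km; running total=53626.7 km
Leg 5 bearing: y=sinΔλ·cosφ2=-0.75963245, x=cosφ1·sinφ2-sinφ1·cosφ2·cosΔλ=0.56564777; θ=atan2(y, x)=-53.3274° <0 so +360° → 306.6726° ≈ 306.7°

Leg 1: dist=15817.5 km, bearing=39.1°
Leg 2: dist=6263.8 km, bearing=53.0°
Leg 3: dist=15366.0 km, bearing=238.1°
Leg 4: dist=8253.4 km, bearing=17.5°
Leg 5: dist=7926.0 km, bearing=306.7°
Total: 53626.7 km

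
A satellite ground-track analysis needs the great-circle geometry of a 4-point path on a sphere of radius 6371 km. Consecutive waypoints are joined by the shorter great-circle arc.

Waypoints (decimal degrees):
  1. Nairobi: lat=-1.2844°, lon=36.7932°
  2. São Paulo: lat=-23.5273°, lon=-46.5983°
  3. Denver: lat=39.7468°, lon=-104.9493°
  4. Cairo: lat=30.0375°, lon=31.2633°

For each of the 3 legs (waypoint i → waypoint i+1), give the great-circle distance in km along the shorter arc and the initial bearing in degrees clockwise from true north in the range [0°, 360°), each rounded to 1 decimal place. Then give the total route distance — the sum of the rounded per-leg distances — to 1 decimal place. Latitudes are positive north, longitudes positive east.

Leg 1: φ1=-0.0224170, φ2=-0.4106288, Δφ=-0.3882118, Δλ=-1.4554562 rad; a=sin²(Δφ/2)+cosφ1·cosφ2·sin²(Δλ/2)=0.4427805824; c=2·atan2(√a, √(1-a))=1.456106221; dist=6371·c=9276.853 ≈ 9276.9 km; running total=9276.9 km
Leg 1 bearing: y=sinΔλ·cosφ2=-0.91077802, x=cosφ1·sinφ2-sinφ1·cosφ2·cosΔλ=-0.39672049; θ=atan2(y, x)=-113.5372° <0 so +360° → 246.4628° ≈ 246.5°
Leg 2: φ1=-0.4106288, φ2=0.6937125, Δφ=1.1043414, Δλ=-1.0184171 rad; a=sin²(Δφ/2)+cosφ1·cosφ2·sin²(Δλ/2)=0.4426675452; c=2·atan2(√a, √(1-a))=1.455878649; dist=6371·c=9275.403 ≈ 9275.4 km; running total=18552.3 km
Leg 2 bearing: y=sinΔλ·cosφ2=-0.65452893, x=cosφ1·sinφ2-sinφ1·cosφ2·cosΔλ=0.74729100; θ=atan2(y, x)=-41.2141° <0 so +360° → 318.7859° ≈ 318.8°
Leg 3: φ1=0.6937125, φ2=0.5242533, Δφ=-0.1694593, Δλ=2.3773584 rad; a=sin²(Δφ/2)+cosφ1·cosφ2·sin²(Δλ/2)=0.5802279412; c=2·atan2(√a, √(1-a))=1.731948829; dist=6371·c=11034.246 ≈ 11034.2 km; running total=29586.5 km
Leg 3 bearing: y=sinΔλ·cosφ2=0.59904952, x=cosφ1·sinφ2-sinφ1·cosφ2·cosΔλ=0.78447026; θ=atan2(y, x)=37.3666° ≈ 37.4°

Leg 1: dist=9276.9 km, bearing=246.5°
Leg 2: dist=9275.4 km, bearing=318.8°
Leg 3: dist=11034.2 km, bearing=37.4°
Total: 29586.5 km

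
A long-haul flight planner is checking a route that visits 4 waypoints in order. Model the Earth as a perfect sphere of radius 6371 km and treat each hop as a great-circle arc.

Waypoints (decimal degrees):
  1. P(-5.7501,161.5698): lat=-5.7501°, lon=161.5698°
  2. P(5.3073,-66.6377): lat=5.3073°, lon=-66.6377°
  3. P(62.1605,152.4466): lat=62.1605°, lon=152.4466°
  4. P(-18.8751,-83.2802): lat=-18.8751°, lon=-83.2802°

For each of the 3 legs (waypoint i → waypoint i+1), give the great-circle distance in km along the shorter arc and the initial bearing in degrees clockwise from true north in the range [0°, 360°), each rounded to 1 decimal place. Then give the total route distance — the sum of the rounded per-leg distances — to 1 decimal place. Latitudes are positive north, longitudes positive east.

Leg 1: φ1=-0.1003582, φ2=0.0926299, Δφ=0.1929880, Δλ=-3.9829723 rad; a=sin²(Δφ/2)+cosφ1·cosφ2·sin²(Δλ/2)=0.8347531142; c=2·atan2(√a, √(1-a))=2.304340177; dist=6371·c=14680.951 ≈ 14681.0 km; running total=14681.0 km
Leg 1 bearing: y=sinΔλ·cosφ2=0.74236695, x=cosφ1·sinφ2-sinφ1·cosφ2·cosΔλ=0.02554831; θ=atan2(y, x)=88.0290° ≈ 88.0°
Leg 2: φ1=0.0926299, φ2=1.0849054, Δφ=0.9922755, Δλ=3.8237424 rad; a=sin²(Δφ/2)+cosφ1·cosφ2·sin²(Δλ/2)=0.6395728930; c=2·atan2(√a, √(1-a))=1.853700745; dist=6371·c=11809.927 ≈ 11809.9 km; running total=26490.9 km
Leg 2 bearing: y=sinΔλ·cosφ2=-0.29442399, x=cosφ1·sinφ2-sinφ1·cosφ2·cosΔλ=0.91399789; θ=atan2(y, x)=-17.8552° <0 so +360° → 342.1448° ≈ 342.1°
Leg 3: φ1=1.0849054, φ2=-0.3294326, Δφ=-1.4143380, Δλ=-4.1142088 rad; a=sin²(Δφ/2)+cosφ1·cosφ2·sin²(Δλ/2)=0.7674529056; c=2·atan2(√a, √(1-a))=2.135192592; dist=6371·c=13603.312 ≈ 13603.3 km; running total=40094.2 km
Leg 3 bearing: y=sinΔλ·cosφ2=0.78192505, x=cosφ1·sinφ2-sinφ1·cosφ2·cosΔλ=0.32010779; θ=atan2(y, x)=67.7366° ≈ 67.7°

Leg 1: dist=14681.0 km, bearing=88.0°
Leg 2: dist=11809.9 km, bearing=342.1°
Leg 3: dist=13603.3 km, bearing=67.7°
Total: 40094.2 km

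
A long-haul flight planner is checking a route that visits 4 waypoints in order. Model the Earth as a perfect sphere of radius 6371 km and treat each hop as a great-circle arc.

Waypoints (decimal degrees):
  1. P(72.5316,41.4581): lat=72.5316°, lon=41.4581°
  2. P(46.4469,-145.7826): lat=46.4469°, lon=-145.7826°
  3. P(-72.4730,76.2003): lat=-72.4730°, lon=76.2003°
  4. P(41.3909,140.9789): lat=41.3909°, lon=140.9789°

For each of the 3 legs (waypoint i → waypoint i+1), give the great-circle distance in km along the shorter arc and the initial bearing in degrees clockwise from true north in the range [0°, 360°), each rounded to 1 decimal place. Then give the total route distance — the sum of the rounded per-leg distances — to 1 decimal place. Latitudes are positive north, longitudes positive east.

Leg 1: dist=6773.3 km, bearing=5.7°
Leg 2: dist=16424.4 km, bearing=202.2°
Leg 3: dist=13598.2 km, bearing=53.4°
Total: 36795.9 km

Leg 1: φ1=1.2659152, φ2=0.8106513, Δφ=-0.4552639, Δλ=-3.2679667 rad; a=sin²(Δφ/2)+cosφ1·cosφ2·sin²(Δλ/2)=0.2569346073; c=2·atan2(√a, √(1-a))=1.063139651; dist=6371·c=6773.263 ≈ 6773.3 km; running total=6773.3 km
Leg 1 bearing: y=sinΔλ·cosφ2=0.08684349, x=cosφ1·sinφ2-sinφ1·cosφ2·cosΔλ=0.86956027; θ=atan2(y, x)=5.7033° ≈ 5.7°
Leg 2: φ1=0.8106513, φ2=-1.2648925, Δφ=-2.0755438, Δλ=3.8743325 rad; a=sin²(Δφ/2)+cosφ1·cosφ2·sin²(Δλ/2)=0.9226686190; c=2·atan2(√a, √(1-a))=2.577992435; dist=6371·c=16424.390 ≈ 16424.4 km; running total=23197.7 km
Leg 2 bearing: y=sinΔλ·cosφ2=-0.20144536, x=cosφ1·sinφ2-sinφ1·cosφ2·cosΔλ=-0.49479766; θ=atan2(y, x)=-157.8474° <0 so +360° → 202.1526° ≈ 202.2°
Leg 3: φ1=-1.2648925, φ2=0.7224075, Δφ=1.9873000, Δλ=1.1305999 rad; a=sin²(Δφ/2)+cosφ1·cosφ2·sin²(Δλ/2)=0.7671118256; c=2·atan2(√a, √(1-a))=2.134385424; dist=6371·c=13598.170 ≈ 13598.2 km; running total=36795.9 km
Leg 3 bearing: y=sinΔλ·cosφ2=0.67869646, x=cosφ1·sinφ2-sinφ1·cosφ2·cosΔλ=0.50396052; θ=atan2(y, x)=53.4046° ≈ 53.4°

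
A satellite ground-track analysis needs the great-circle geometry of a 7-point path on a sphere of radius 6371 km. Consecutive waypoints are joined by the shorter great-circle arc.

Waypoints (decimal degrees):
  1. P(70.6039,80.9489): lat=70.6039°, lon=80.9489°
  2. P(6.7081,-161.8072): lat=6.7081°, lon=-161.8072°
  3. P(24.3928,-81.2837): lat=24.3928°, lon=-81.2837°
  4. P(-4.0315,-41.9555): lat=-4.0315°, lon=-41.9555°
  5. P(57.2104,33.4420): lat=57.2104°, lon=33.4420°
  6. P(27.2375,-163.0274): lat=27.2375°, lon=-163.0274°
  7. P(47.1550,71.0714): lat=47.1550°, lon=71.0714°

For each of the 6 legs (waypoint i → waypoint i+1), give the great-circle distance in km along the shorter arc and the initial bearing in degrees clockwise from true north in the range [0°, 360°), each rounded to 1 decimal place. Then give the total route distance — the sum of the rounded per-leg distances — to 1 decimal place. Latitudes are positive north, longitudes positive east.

Leg 1: dist=10267.6 km, bearing=62.1°
Leg 2: dist=8743.1 km, bearing=66.4°
Leg 3: dist=5298.1 km, bearing=121.2°
Leg 4: dist=9515.9 km, bearing=31.7°
Leg 5: dist=10498.6 km, bearing=14.6°
Leg 6: dist=10128.4 km, bearing=326.6°
Total: 54451.7 km

Leg 1: φ1=1.2322705, φ2=0.1170784, Δφ=-1.1151921, Δλ=-4.2368932 rad; a=sin²(Δφ/2)+cosφ1·cosφ2·sin²(Δλ/2)=0.5204023875; c=2·atan2(√a, √(1-a))=1.611612434; dist=6371·c=10267.583 ≈ 10267.6 km; running total=10267.6 km
Leg 1 bearing: y=sinΔλ·cosφ2=0.88297947, x=cosφ1·sinφ2-sinφ1·cosφ2·cosΔλ=0.46763472; θ=atan2(y, x)=62.0939° ≈ 62.1°
Leg 2: φ1=0.1170784, φ2=0.4257347, Δφ=0.3086562, Δλ=1.4054002 rad; a=sin²(Δφ/2)+cosφ1·cosφ2·sin²(Δλ/2)=0.4014191919; c=2·atan2(√a, √(1-a))=1.372334467; dist=6371·c=8743.143 ≈ 8743.1 km; running total=19010.7 km
Leg 2 bearing: y=sinΔλ·cosφ2=0.89830695, x=cosφ1·sinφ2-sinφ1·cosφ2·cosΔλ=0.39264732; θ=atan2(y, x)=66.3900° ≈ 66.4°
Leg 3: φ1=0.4257347, φ2=-0.0703629, Δφ=-0.4960976, Δλ=0.6864066 rad; a=sin²(Δφ/2)+cosφ1·cosφ2·sin²(Δλ/2)=0.1631493089; c=2·atan2(√a, √(1-a))=0.831590290; dist=6371·c=5298.062 ≈ 5298.1 km; running total=24308.8 km
Leg 3 bearing: y=sinΔλ·cosφ2=0.63219345, x=cosφ1·sinφ2-sinφ1·cosφ2·cosΔλ=-0.38269816; θ=atan2(y, x)=121.1886° ≈ 121.2°
Leg 4: φ1=-0.0703629, φ2=0.9985098, Δφ=1.0688728, Δλ=1.3159346 rad; a=sin²(Δφ/2)+cosφ1·cosφ2·sin²(Δλ/2)=0.4614541311; c=2·atan2(√a, √(1-a))=1.493628023; dist=6371·c=9515.904 ≈ 9515.9 km; running total=33824.7 km
Leg 4 bearing: y=sinΔλ·cosφ2=0.52406239, x=cosφ1·sinφ2-sinφ1·cosφ2·cosΔλ=0.84818363; θ=atan2(y, x)=31.7104° ≈ 31.7°
Leg 5: φ1=0.9985098, φ2=0.4753841, Δφ=-0.5231258, Δλ=-3.4290379 rad; a=sin²(Δφ/2)+cosφ1·cosφ2·sin²(Δλ/2)=0.5384976281; c=2·atan2(√a, √(1-a))=1.647867861; dist=6371·c=10498.566 ≈ 10498.6 km; running total=44323.3 km
Leg 5 bearing: y=sinΔλ·cosφ2=0.25206754, x=cosφ1·sinφ2-sinφ1·cosφ2·cosΔλ=0.96464174; θ=atan2(y, x)=14.6443° ≈ 14.6°
Leg 6: φ1=0.4753841, φ2=0.8230100, Δφ=0.3476260, Δλ=4.0857948 rad; a=sin²(Δφ/2)+cosφ1·cosφ2·sin²(Δλ/2)=0.5094853363; c=2·atan2(√a, √(1-a))=1.589768137; dist=6371·c=10128.413 ≈ 10128.4 km; running total=54451.7 km
Leg 6 bearing: y=sinΔλ·cosφ2=-0.55083403, x=cosφ1·sinφ2-sinφ1·cosφ2·cosΔλ=0.83439918; θ=atan2(y, x)=-33.4311° <0 so +360° → 326.5689° ≈ 326.6°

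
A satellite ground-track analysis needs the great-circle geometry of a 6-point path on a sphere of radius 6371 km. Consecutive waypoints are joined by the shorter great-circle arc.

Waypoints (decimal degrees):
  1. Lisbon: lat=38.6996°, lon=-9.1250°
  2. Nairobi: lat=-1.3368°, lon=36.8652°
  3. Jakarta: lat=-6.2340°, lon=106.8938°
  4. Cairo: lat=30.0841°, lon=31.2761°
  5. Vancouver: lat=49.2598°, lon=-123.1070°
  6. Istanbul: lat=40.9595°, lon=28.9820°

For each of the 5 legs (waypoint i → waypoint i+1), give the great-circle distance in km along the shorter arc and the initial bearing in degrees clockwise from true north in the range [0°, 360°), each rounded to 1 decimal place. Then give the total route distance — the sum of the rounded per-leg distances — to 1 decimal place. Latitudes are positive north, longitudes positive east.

Leg 1: dist=6467.5 km, bearing=122.2°
Leg 2: dist=7784.0 km, bearing=96.1°
Leg 3: dist=8988.8 km, bearing=301.9°
Leg 4: dist=10834.3 km, bearing=343.5°
Leg 5: dist=9617.7 km, bearing=20.7°
Total: 43692.3 km

Leg 1: φ1=0.6754354, φ2=-0.0233316, Δφ=-0.6987670, Δλ=0.8026804 rad; a=sin²(Δφ/2)+cosφ1·cosφ2·sin²(Δλ/2)=0.2362512266; c=2·atan2(√a, √(1-a))=1.015144064; dist=6371·c=6467.483 ≈ 6467.5 km; running total=6467.5 km
Leg 1 bearing: y=sinΔλ·cosφ2=0.71902522, x=cosφ1·sinφ2-sinφ1·cosφ2·cosΔλ=-0.45249206; θ=atan2(y, x)=122.1827° ≈ 122.2°
Leg 2: φ1=-0.0233316, φ2=-0.1088038, Δφ=-0.0854723, Δλ=1.2222296 rad; a=sin²(Δφ/2)+cosφ1·cosφ2·sin²(Δλ/2)=0.3290138679; c=2·atan2(√a, √(1-a))=1.221781428; dist=6371·c=7783.969 ≈ 7784.0 km; running total=14251.5 km
Leg 2 bearing: y=sinΔλ·cosφ2=0.93430554, x=cosφ1·sinφ2-sinφ1·cosφ2·cosΔλ=-0.10063865; θ=atan2(y, x)=96.1479° ≈ 96.1°
Leg 3: φ1=-0.1088038, φ2=0.5250666, Δφ=0.6338704, Δλ=-1.3197778 rad; a=sin²(Δφ/2)+cosφ1·cosφ2·sin²(Δλ/2)=0.4203867353; c=2·atan2(√a, √(1-a))=1.410889190; dist=6371·c=8988.775 ≈ 8988.8 km; running total=23240.3 km
Leg 3 bearing: y=sinΔλ·cosφ2=-0.83817230, x=cosφ1·sinφ2-sinφ1·cosφ2·cosΔλ=0.52164557; θ=atan2(y, x)=-58.1035° <0 so +360° → 301.8965° ≈ 301.9°
Leg 4: φ1=0.5250666, φ2=0.8597457, Δφ=0.3346791, Δλ=-2.6944934 rad; a=sin²(Δφ/2)+cosφ1·cosφ2·sin²(Δλ/2)=0.5647025359; c=2·atan2(√a, √(1-a))=1.700565310; dist=6371·c=10834.302 ≈ 10834.3 km; running total=34074.6 km
Leg 4 bearing: y=sinΔλ·cosφ2=-0.28216579, x=cosφ1·sinφ2-sinφ1·cosφ2·cosΔλ=0.95059813; θ=atan2(y, x)=-16.5325° <0 so +360° → 343.4675° ≈ 343.5°
Leg 5: φ1=0.8597457, φ2=0.7148781, Δφ=-0.1448676, Δλ=2.6544538 rad; a=sin²(Δφ/2)+cosφ1·cosφ2·sin²(Δλ/2)=0.4694211263; c=2·atan2(√a, √(1-a))=1.509600391; dist=6371·c=9617.664 ≈ 9617.7 km; running total=43692.3 km
Leg 5 bearing: y=sinΔλ·cosφ2=0.35349615, x=cosφ1·sinφ2-sinφ1·cosφ2·cosΔλ=0.93343463; θ=atan2(y, x)=20.7419° ≈ 20.7°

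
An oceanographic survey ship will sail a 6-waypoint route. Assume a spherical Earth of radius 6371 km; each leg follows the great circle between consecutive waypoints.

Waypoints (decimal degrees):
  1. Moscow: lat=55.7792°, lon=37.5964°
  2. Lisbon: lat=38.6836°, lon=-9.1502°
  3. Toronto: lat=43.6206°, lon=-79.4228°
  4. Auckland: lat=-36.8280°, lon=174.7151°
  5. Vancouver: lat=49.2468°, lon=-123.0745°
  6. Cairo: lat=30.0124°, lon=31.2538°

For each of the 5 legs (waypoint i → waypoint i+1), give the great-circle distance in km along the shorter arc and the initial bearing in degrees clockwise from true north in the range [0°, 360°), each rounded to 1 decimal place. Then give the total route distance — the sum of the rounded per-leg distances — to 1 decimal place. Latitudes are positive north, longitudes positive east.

Leg 1: φ1=0.9735307, φ2=0.6751562, Δφ=-0.2983745, Δλ=-0.8158821 rad; a=sin²(Δφ/2)+cosφ1·cosφ2·sin²(Δλ/2)=0.0911853473; c=2·atan2(√a, √(1-a))=0.613515042; dist=6371·c=3908.704 ≈ 3908.7 km; running total=3908.7 km
Leg 1 bearing: y=sinΔλ·cosφ2=-0.56854144, x=cosφ1·sinφ2-sinφ1·cosφ2·cosΔλ=-0.09079068; θ=atan2(y, x)=-99.0730° <0 so +360° → 260.9270° ≈ 260.9°
Leg 2: φ1=0.6751562, φ2=0.7613231, Δφ=0.0861669, Δλ=-1.2264882 rad; a=sin²(Δφ/2)+cosφ1·cosφ2·sin²(Δλ/2)=0.1890321436; c=2·atan2(√a, √(1-a))=0.899584084; dist=6371·c=5731.250 ≈ 5731.3 km; running total=9640.0 km
Leg 2 bearing: y=sinΔλ·cosφ2=-0.68143622, x=cosφ1·sinφ2-sinφ1·cosφ2·cosΔλ=0.38579871; θ=atan2(y, x)=-60.4834° <0 so +360° → 299.5166° ≈ 299.5°
Leg 3: φ1=0.7613231, φ2=-0.6427699, Δφ=-1.4040929, Δλ=4.4355431 rad; a=sin²(Δφ/2)+cosφ1·cosφ2·sin²(Δλ/2)=0.7859515135; c=2·atan2(√a, √(1-a))=2.179620167; dist=6371·c=13886.360 ≈ 13886.4 km; running total=23526.4 km
Leg 3 bearing: y=sinΔλ·cosφ2=-0.76995969, x=cosφ1·sinφ2-sinφ1·cosφ2·cosΔλ=-0.28300000; θ=atan2(y, x)=-110.1810° <0 so +360° → 249.8190° ≈ 249.8°
Leg 4: φ1=-0.6427699, φ2=0.8595188, Δφ=1.5022887, Δλ=-5.1974090 rad; a=sin²(Δφ/2)+cosφ1·cosφ2·sin²(Δλ/2)=0.6052288488; c=2·atan2(√a, √(1-a))=1.782839446; dist=6371·c=11358.470 ≈ 11358.5 km; running total=34884.9 km
Leg 4 bearing: y=sinΔλ·cosφ2=0.57751154, x=cosφ1·sinφ2-sinφ1·cosφ2·cosΔλ=0.78878893; θ=atan2(y, x)=36.2097° ≈ 36.2°
Leg 5: φ1=0.8595188, φ2=0.5238152, Δφ=-0.3357036, Δλ=2.6935370 rad; a=sin²(Δφ/2)+cosφ1·cosφ2·sin²(Δλ/2)=0.5652844287; c=2·atan2(√a, √(1-a))=1.701739054; dist=6371·c=10841.780 ≈ 10841.8 km; running total=45726.7 km
Leg 5 bearing: y=sinΔλ·cosφ2=0.37512741, x=cosφ1·sinφ2-sinφ1·cosφ2·cosΔλ=0.91773155; θ=atan2(y, x)=22.2325° ≈ 22.2°

Leg 1: dist=3908.7 km, bearing=260.9°
Leg 2: dist=5731.3 km, bearing=299.5°
Leg 3: dist=13886.4 km, bearing=249.8°
Leg 4: dist=11358.5 km, bearing=36.2°
Leg 5: dist=10841.8 km, bearing=22.2°
Total: 45726.7 km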